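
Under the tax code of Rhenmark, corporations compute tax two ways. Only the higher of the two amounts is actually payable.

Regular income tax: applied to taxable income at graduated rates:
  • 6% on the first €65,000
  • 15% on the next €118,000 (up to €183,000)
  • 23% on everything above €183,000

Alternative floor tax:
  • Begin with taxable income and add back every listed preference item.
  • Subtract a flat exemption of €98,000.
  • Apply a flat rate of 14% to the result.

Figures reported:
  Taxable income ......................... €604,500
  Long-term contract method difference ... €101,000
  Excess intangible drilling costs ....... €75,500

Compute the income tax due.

€118,545

Alternative floor tax:
  Adjusted income: €604,500 + €101,000 + €75,500 = €781,000
  Less exemption €98,000 → base €683,000
  €683,000 × 14% = €95,620

Regular income tax:
  €65,000 × 6% = €3,900
  €118,000 × 15% = €17,700
  €421,500 × 23% = €96,945
  → €118,545

€118,545 > €95,620, so the regular income tax governs.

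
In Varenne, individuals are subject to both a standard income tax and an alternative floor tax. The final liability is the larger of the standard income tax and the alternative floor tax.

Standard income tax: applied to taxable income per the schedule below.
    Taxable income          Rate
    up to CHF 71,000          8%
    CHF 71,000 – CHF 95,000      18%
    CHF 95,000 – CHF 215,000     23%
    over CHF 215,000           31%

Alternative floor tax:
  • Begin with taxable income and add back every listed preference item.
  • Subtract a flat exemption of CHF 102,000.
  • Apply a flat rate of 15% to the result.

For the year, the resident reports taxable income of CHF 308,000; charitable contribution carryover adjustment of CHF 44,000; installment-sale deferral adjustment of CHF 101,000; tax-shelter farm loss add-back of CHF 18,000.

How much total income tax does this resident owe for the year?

Standard income tax:
  CHF 71,000 × 8% = CHF 5,680
  CHF 24,000 × 18% = CHF 4,320
  CHF 120,000 × 23% = CHF 27,600
  CHF 93,000 × 31% = CHF 28,830
  → CHF 66,430

Alternative floor tax:
  Adjusted income: CHF 308,000 + CHF 44,000 + CHF 101,000 + CHF 18,000 = CHF 471,000
  Less exemption CHF 102,000 → base CHF 369,000
  CHF 369,000 × 15% = CHF 55,350

CHF 66,430 > CHF 55,350, so the standard income tax governs.

CHF 66,430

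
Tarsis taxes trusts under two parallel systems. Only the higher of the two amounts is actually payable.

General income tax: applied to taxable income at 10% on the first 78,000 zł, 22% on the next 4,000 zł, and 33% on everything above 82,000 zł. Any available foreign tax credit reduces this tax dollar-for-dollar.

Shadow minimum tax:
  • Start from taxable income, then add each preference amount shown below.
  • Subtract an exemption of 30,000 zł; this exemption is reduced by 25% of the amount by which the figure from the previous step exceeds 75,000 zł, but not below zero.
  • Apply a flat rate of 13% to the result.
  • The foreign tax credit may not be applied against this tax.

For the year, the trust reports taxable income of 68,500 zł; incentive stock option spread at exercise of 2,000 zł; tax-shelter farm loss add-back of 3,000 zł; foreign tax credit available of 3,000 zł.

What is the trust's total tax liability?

5,655 zł

Shadow minimum tax:
  Adjusted income: 68,500 zł + 2,000 zł + 3,000 zł = 73,500 zł
  Exemption: 73,500 zł ≤ 75,000 zł, so full 30,000 zł applies
  Base: 73,500 zł − 30,000 zł = 43,500 zł
  43,500 zł × 13% = 5,655 zł

General income tax:
  68,500 zł × 10% = 6,850 zł
  Less foreign tax credit 3,000 zł → 3,850 zł

5,655 zł > 3,850 zł, so the shadow minimum tax is the binding amount.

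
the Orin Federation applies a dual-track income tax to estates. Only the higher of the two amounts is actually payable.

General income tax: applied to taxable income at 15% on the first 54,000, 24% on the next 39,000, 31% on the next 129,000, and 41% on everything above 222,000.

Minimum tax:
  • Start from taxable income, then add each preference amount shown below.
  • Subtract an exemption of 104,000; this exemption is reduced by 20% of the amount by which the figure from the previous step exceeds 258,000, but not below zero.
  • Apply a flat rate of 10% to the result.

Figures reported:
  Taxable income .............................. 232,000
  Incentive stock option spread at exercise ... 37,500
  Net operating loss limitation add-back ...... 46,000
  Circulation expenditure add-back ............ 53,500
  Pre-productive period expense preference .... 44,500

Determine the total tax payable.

61,550

General income tax:
  54,000 × 15% = 8,100
  39,000 × 24% = 9,360
  129,000 × 31% = 39,990
  10,000 × 41% = 4,100
  → 61,550

Minimum tax:
  Adjusted income: 232,000 + 37,500 + 46,000 + 53,500 + 44,500 = 413,500
  Exemption: 104,000 − 20% × (413,500 − 258,000) = 104,000 − 31,100 = 72,900
  Base: 413,500 − 72,900 = 340,600
  340,600 × 10% = 34,060

61,550 > 34,060, so the general income tax governs.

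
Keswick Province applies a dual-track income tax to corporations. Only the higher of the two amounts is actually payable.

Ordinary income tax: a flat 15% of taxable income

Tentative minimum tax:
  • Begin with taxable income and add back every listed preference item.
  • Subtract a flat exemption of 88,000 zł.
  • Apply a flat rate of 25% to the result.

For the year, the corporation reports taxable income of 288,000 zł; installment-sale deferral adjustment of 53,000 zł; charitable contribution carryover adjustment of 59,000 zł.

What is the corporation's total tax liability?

Ordinary income tax:
  288,000 zł × 15% = 43,200 zł

Tentative minimum tax:
  Adjusted income: 288,000 zł + 53,000 zł + 59,000 zł = 400,000 zł
  Less exemption 88,000 zł → base 312,000 zł
  312,000 zł × 25% = 78,000 zł

78,000 zł > 43,200 zł, so the tentative minimum tax is the binding amount.

78,000 zł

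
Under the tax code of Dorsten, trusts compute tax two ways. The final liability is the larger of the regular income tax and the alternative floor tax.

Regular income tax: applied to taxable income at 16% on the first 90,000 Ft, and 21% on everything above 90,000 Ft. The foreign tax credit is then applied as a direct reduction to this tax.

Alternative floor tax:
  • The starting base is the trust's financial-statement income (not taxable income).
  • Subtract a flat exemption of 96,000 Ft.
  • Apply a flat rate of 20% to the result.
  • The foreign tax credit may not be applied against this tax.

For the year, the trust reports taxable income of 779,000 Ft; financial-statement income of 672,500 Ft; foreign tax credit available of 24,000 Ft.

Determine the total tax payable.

Regular income tax:
  90,000 Ft × 16% = 14,400 Ft
  689,000 Ft × 21% = 144,690 Ft
  → 159,090 Ft
  Less foreign tax credit 24,000 Ft → 135,090 Ft

Alternative floor tax:
  Base (financial-statement income): 672,500 Ft
  Less exemption 96,000 Ft → base 576,500 Ft
  576,500 Ft × 20% = 115,300 Ft

135,090 Ft > 115,300 Ft, so the regular income tax governs.

135,090 Ft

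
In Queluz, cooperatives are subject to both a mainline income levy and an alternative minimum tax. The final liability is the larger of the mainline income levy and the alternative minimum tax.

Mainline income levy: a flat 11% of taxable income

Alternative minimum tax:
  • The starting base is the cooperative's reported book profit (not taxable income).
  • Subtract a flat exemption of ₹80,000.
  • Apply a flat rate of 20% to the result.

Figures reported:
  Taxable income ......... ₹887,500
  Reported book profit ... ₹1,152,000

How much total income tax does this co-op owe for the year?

₹214,400

Alternative minimum tax:
  Base (reported book profit): ₹1,152,000
  Less exemption ₹80,000 → base ₹1,072,000
  ₹1,072,000 × 20% = ₹214,400

Mainline income levy:
  ₹887,500 × 11% = ₹97,625

₹214,400 > ₹97,625, so the alternative minimum tax is the binding amount.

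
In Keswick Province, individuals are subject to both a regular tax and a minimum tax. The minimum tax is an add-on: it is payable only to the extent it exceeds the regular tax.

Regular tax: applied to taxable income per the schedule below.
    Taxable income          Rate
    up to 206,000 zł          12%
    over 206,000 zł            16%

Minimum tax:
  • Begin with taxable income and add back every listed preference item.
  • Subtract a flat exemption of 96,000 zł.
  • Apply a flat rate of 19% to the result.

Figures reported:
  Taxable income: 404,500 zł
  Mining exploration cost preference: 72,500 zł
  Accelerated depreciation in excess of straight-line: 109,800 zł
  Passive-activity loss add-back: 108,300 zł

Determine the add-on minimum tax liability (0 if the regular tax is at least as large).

57,349 zł

Regular tax:
  206,000 zł × 12% = 24,720 zł
  198,500 zł × 16% = 31,760 zł
  → 56,480 zł

Minimum tax:
  Adjusted income: 404,500 zł + 72,500 zł + 109,800 zł + 108,300 zł = 695,100 zł
  Less exemption 96,000 zł → base 599,100 zł
  599,100 zł × 19% = 113,829 zł

Excess of minimum tax over regular tax: 113,829 zł − 56,480 zł = 57,349 zł.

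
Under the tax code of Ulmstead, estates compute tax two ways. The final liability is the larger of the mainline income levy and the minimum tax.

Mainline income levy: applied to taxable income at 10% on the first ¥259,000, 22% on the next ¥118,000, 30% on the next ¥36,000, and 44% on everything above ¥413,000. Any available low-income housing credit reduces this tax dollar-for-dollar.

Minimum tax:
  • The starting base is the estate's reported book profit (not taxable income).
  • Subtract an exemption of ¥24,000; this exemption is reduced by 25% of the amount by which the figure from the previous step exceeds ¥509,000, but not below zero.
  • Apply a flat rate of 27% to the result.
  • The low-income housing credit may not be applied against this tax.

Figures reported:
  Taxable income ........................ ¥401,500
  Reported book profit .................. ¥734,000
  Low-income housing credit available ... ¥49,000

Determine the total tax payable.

¥198,180

Minimum tax:
  Base (reported book profit): ¥734,000
  Exemption: 25% × (¥734,000 − ¥509,000) = ¥56,250 ≥ ¥24,000, so the exemption is fully phased out
  Base: ¥734,000 − ¥0 = ¥734,000
  ¥734,000 × 27% = ¥198,180

Mainline income levy:
  ¥259,000 × 10% = ¥25,900
  ¥118,000 × 22% = ¥25,960
  ¥24,500 × 30% = ¥7,350
  → ¥59,210
  Less low-income housing credit ¥49,000 → ¥10,210

¥198,180 > ¥10,210, so the minimum tax is the binding amount.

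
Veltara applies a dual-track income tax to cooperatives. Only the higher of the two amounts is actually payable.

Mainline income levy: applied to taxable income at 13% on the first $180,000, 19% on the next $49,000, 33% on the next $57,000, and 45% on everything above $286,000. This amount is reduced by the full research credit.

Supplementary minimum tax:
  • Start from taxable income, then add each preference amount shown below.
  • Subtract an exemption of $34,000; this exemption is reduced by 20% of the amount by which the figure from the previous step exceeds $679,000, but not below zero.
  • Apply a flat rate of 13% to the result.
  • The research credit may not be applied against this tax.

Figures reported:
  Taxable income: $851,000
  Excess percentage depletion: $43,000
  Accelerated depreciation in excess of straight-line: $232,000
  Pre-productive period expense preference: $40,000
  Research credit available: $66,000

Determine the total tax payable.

Supplementary minimum tax:
  Adjusted income: $851,000 + $43,000 + $232,000 + $40,000 = $1,166,000
  Exemption: 20% × ($1,166,000 − $679,000) = $97,400 ≥ $34,000, so the exemption is fully phased out
  Base: $1,166,000 − $0 = $1,166,000
  $1,166,000 × 13% = $151,580

Mainline income levy:
  $180,000 × 13% = $23,400
  $49,000 × 19% = $9,310
  $57,000 × 33% = $18,810
  $565,000 × 45% = $254,250
  → $305,770
  Less research credit $66,000 → $239,770

$239,770 > $151,580, so the mainline income levy governs.

$239,770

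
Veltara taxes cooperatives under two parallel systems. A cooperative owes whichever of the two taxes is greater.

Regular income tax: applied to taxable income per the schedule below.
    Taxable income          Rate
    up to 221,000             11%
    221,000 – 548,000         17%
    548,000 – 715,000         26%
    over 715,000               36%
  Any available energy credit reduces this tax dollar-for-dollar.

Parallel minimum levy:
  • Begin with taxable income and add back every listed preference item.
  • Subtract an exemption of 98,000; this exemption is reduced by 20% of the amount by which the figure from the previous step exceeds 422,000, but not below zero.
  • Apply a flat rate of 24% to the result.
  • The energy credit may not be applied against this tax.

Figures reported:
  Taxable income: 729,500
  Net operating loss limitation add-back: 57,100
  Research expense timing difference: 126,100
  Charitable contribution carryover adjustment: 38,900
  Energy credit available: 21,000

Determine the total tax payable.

Parallel minimum levy:
  Adjusted income: 729,500 + 57,100 + 126,100 + 38,900 = 951,600
  Exemption: 20% × (951,600 − 422,000) = 105,920 ≥ 98,000, so the exemption is fully phased out
  Base: 951,600 − 0 = 951,600
  951,600 × 24% = 228,384

Regular income tax:
  221,000 × 11% = 24,310
  327,000 × 17% = 55,590
  167,000 × 26% = 43,420
  14,500 × 36% = 5,220
  → 128,540
  Less energy credit 21,000 → 107,540

228,384 > 107,540, so the parallel minimum levy is the binding amount.

228,384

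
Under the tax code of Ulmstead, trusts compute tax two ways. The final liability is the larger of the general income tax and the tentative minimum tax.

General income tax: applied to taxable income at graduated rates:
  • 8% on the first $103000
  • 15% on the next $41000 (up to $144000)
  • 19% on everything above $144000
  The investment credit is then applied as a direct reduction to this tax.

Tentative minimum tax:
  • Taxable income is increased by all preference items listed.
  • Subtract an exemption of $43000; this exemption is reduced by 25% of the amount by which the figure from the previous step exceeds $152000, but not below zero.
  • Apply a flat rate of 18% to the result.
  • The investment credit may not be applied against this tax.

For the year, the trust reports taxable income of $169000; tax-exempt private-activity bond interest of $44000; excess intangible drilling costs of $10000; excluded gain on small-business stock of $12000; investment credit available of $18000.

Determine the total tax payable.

$38295

Tentative minimum tax:
  Adjusted income: $169000 + $44000 + $10000 + $12000 = $235000
  Exemption: $43000 − 25% × ($235000 − $152000) = $43000 − $20750 = $22250
  Base: $235000 − $22250 = $212750
  $212750 × 18% = $38295

General income tax:
  $103000 × 8% = $8240
  $41000 × 15% = $6150
  $25000 × 19% = $4750
  → $19140
  Less investment credit $18000 → $1140

$38295 > $1140, so the tentative minimum tax is the binding amount.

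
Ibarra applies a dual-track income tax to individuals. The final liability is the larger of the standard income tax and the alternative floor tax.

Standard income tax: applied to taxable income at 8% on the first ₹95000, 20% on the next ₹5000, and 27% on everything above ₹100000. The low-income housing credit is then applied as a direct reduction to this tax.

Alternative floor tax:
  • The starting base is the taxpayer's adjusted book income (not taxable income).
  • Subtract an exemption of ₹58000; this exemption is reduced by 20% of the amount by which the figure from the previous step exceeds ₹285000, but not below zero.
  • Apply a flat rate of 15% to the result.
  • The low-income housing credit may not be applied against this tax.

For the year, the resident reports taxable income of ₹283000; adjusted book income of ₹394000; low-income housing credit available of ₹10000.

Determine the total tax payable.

Alternative floor tax:
  Base (adjusted book income): ₹394000
  Exemption: ₹58000 − 20% × (₹394000 − ₹285000) = ₹58000 − ₹21800 = ₹36200
  Base: ₹394000 − ₹36200 = ₹357800
  ₹357800 × 15% = ₹53670

Standard income tax:
  ₹95000 × 8% = ₹7600
  ₹5000 × 20% = ₹1000
  ₹183000 × 27% = ₹49410
  → ₹58010
  Less low-income housing credit ₹10000 → ₹48010

₹53670 > ₹48010, so the alternative floor tax is the binding amount.

₹53670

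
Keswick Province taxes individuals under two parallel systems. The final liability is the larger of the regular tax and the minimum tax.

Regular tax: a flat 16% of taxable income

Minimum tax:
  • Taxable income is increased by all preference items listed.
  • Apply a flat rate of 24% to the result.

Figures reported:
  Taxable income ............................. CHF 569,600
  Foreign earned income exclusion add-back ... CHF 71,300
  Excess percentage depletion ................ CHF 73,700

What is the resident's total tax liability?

CHF 171,504

Minimum tax:
  Adjusted income: CHF 569,600 + CHF 71,300 + CHF 73,700 = CHF 714,600
  CHF 714,600 × 24% = CHF 171,504

Regular tax:
  CHF 569,600 × 16% = CHF 91,136

CHF 171,504 > CHF 91,136, so the minimum tax is the binding amount.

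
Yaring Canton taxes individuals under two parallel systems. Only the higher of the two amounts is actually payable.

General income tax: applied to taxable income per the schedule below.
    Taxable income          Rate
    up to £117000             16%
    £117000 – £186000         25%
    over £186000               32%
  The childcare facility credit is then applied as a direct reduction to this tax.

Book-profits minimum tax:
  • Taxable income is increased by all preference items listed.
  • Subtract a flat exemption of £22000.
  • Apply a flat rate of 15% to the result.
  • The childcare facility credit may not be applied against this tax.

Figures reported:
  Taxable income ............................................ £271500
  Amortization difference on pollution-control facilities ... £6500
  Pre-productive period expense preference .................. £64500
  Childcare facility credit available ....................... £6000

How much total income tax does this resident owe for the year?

General income tax:
  £117000 × 16% = £18720
  £69000 × 25% = £17250
  £85500 × 32% = £27360
  → £63330
  Less childcare facility credit £6000 → £57330

Book-profits minimum tax:
  Adjusted income: £271500 + £6500 + £64500 = £342500
  Less exemption £22000 → base £320500
  £320500 × 15% = £48075

£57330 > £48075, so the general income tax governs.

£57330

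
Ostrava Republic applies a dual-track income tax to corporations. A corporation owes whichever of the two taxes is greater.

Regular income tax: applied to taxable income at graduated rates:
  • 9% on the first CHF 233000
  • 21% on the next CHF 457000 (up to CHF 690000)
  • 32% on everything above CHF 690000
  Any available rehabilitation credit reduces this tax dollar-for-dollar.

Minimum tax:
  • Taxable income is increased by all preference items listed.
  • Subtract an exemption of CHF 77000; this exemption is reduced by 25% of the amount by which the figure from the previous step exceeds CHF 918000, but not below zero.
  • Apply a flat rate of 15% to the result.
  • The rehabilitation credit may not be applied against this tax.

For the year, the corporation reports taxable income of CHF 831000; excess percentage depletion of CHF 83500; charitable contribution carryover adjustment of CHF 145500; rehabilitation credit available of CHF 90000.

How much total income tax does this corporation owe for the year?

CHF 152775

Minimum tax:
  Adjusted income: CHF 831000 + CHF 83500 + CHF 145500 = CHF 1060000
  Exemption: CHF 77000 − 25% × (CHF 1060000 − CHF 918000) = CHF 77000 − CHF 35500 = CHF 41500
  Base: CHF 1060000 − CHF 41500 = CHF 1018500
  CHF 1018500 × 15% = CHF 152775

Regular income tax:
  CHF 233000 × 9% = CHF 20970
  CHF 457000 × 21% = CHF 95970
  CHF 141000 × 32% = CHF 45120
  → CHF 162060
  Less rehabilitation credit CHF 90000 → CHF 72060

CHF 152775 > CHF 72060, so the minimum tax is the binding amount.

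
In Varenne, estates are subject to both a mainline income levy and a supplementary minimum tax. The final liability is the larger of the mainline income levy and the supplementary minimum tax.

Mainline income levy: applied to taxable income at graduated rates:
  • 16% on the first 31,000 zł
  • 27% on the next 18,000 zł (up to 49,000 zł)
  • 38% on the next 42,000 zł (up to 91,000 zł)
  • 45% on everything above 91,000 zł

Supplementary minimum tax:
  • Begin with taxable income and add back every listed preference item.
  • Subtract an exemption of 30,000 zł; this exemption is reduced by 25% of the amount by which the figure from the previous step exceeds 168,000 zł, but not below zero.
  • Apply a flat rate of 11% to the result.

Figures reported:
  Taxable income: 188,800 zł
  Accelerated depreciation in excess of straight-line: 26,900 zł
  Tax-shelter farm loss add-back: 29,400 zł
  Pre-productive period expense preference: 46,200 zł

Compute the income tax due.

69,790 zł

Supplementary minimum tax:
  Adjusted income: 188,800 zł + 26,900 zł + 29,400 zł + 46,200 zł = 291,300 zł
  Exemption: 25% × (291,300 zł − 168,000 zł) = 30,825 zł ≥ 30,000 zł, so the exemption is fully phased out
  Base: 291,300 zł − 0 zł = 291,300 zł
  291,300 zł × 11% = 32,043 zł

Mainline income levy:
  31,000 zł × 16% = 4,960 zł
  18,000 zł × 27% = 4,860 zł
  42,000 zł × 38% = 15,960 zł
  97,800 zł × 45% = 44,010 zł
  → 69,790 zł

69,790 zł > 32,043 zł, so the mainline income levy governs.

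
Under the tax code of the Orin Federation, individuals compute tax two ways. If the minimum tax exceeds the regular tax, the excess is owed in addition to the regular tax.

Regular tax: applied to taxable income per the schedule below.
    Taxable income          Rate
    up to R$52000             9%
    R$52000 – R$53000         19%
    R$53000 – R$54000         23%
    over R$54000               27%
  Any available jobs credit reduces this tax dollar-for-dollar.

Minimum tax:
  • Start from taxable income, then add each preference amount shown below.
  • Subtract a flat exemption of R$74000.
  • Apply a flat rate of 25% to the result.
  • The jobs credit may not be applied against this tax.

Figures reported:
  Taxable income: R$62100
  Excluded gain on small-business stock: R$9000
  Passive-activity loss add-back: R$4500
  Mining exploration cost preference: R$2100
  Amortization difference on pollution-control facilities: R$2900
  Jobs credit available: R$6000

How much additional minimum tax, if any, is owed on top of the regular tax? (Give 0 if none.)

R$363

Minimum tax:
  Adjusted income: R$62100 + R$9000 + R$4500 + R$2100 + R$2900 = R$80600
  Less exemption R$74000 → base R$6600
  R$6600 × 25% = R$1650

Regular tax:
  R$52000 × 9% = R$4680
  R$1000 × 19% = R$190
  R$1000 × 23% = R$230
  R$8100 × 27% = R$2187
  → R$7287
  Less jobs credit R$6000 → R$1287

Excess of minimum tax over regular tax: R$1650 − R$1287 = R$363.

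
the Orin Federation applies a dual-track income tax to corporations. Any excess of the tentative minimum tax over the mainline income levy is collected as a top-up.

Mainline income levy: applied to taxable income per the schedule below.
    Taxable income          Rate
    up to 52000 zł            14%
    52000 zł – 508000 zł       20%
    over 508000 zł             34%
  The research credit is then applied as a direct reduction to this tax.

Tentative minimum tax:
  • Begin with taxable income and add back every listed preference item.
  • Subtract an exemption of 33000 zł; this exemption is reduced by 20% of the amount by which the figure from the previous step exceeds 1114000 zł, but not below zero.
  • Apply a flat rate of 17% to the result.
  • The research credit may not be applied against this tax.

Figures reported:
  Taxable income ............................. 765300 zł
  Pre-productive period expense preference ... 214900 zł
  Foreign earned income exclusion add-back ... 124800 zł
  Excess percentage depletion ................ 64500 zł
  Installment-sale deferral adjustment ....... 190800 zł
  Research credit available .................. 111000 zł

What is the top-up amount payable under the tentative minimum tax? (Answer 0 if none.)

156289 zł

Tentative minimum tax:
  Adjusted income: 765300 zł + 214900 zł + 124800 zł + 64500 zł + 190800 zł = 1360300 zł
  Exemption: 20% × (1360300 zł − 1114000 zł) = 49260 zł ≥ 33000 zł, so the exemption is fully phased out
  Base: 1360300 zł − 0 zł = 1360300 zł
  1360300 zł × 17% = 231251 zł

Mainline income levy:
  52000 zł × 14% = 7280 zł
  456000 zł × 20% = 91200 zł
  257300 zł × 34% = 87482 zł
  → 185962 zł
  Less research credit 111000 zł → 74962 zł

Excess of tentative minimum tax over mainline income levy: 231251 zł − 74962 zł = 156289 zł.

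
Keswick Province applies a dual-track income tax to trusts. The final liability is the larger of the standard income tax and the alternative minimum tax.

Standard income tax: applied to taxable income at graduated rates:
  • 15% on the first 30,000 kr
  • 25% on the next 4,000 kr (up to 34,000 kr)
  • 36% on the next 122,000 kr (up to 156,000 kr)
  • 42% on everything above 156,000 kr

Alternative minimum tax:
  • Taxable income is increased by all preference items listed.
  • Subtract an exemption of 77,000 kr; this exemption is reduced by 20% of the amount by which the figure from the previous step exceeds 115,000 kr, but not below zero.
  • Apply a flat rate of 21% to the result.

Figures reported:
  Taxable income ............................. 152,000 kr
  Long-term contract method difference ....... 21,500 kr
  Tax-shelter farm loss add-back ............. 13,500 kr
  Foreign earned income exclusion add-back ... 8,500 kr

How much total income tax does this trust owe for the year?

Alternative minimum tax:
  Adjusted income: 152,000 kr + 21,500 kr + 13,500 kr + 8,500 kr = 195,500 kr
  Exemption: 77,000 kr − 20% × (195,500 kr − 115,000 kr) = 77,000 kr − 16,100 kr = 60,900 kr
  Base: 195,500 kr − 60,900 kr = 134,600 kr
  134,600 kr × 21% = 28,266 kr

Standard income tax:
  30,000 kr × 15% = 4,500 kr
  4,000 kr × 25% = 1,000 kr
  118,000 kr × 36% = 42,480 kr
  → 47,980 kr

47,980 kr > 28,266 kr, so the standard income tax governs.

47,980 kr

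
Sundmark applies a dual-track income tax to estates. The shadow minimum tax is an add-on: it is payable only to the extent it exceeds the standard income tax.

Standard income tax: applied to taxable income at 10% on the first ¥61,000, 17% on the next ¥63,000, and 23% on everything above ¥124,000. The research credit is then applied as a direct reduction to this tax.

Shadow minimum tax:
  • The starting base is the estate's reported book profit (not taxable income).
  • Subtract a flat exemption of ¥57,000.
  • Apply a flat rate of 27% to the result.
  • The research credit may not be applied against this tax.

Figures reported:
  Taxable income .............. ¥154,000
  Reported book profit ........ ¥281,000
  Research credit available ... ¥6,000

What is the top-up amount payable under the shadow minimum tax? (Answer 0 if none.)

Shadow minimum tax:
  Base (reported book profit): ¥281,000
  Less exemption ¥57,000 → base ¥224,000
  ¥224,000 × 27% = ¥60,480

Standard income tax:
  ¥61,000 × 10% = ¥6,100
  ¥63,000 × 17% = ¥10,710
  ¥30,000 × 23% = ¥6,900
  → ¥23,710
  Less research credit ¥6,000 → ¥17,710

Excess of shadow minimum tax over standard income tax: ¥60,480 − ¥17,710 = ¥42,770.

¥42,770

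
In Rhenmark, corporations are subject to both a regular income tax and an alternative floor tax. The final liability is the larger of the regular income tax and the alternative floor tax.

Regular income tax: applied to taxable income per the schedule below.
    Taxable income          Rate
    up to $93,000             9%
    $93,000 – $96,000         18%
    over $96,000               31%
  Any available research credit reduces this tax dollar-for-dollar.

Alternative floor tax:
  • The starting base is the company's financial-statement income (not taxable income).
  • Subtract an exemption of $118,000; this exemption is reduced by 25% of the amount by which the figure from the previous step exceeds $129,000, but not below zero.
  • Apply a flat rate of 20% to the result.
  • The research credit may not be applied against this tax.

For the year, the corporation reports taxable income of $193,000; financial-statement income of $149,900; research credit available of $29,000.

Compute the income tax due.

Alternative floor tax:
  Base (financial-statement income): $149,900
  Exemption: $118,000 − 25% × ($149,900 − $129,000) = $118,000 − $5,225 = $112,775
  Base: $149,900 − $112,775 = $37,125
  $37,125 × 20% = $7,425

Regular income tax:
  $93,000 × 9% = $8,370
  $3,000 × 18% = $540
  $97,000 × 31% = $30,070
  → $38,980
  Less research credit $29,000 → $9,980

$9,980 > $7,425, so the regular income tax governs.

$9,980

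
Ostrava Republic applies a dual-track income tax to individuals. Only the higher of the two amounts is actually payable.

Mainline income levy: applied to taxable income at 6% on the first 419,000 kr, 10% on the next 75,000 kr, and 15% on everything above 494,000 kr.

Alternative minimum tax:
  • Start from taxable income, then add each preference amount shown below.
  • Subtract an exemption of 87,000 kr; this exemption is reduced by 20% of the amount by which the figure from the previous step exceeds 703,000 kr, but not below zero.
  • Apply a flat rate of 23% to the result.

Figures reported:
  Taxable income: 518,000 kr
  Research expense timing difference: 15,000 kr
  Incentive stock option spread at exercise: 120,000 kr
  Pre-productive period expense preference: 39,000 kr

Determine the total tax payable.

Alternative minimum tax:
  Adjusted income: 518,000 kr + 15,000 kr + 120,000 kr + 39,000 kr = 692,000 kr
  Exemption: 692,000 kr ≤ 703,000 kr, so full 87,000 kr applies
  Base: 692,000 kr − 87,000 kr = 605,000 kr
  605,000 kr × 23% = 139,150 kr

Mainline income levy:
  419,000 kr × 6% = 25,140 kr
  75,000 kr × 10% = 7,500 kr
  24,000 kr × 15% = 3,600 kr
  → 36,240 kr

139,150 kr > 36,240 kr, so the alternative minimum tax is the binding amount.

139,150 kr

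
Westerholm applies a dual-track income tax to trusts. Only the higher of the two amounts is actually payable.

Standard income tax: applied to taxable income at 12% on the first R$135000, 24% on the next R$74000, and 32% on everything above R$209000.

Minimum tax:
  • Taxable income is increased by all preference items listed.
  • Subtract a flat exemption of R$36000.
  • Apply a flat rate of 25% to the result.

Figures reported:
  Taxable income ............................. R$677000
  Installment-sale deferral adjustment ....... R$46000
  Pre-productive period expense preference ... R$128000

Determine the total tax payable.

Standard income tax:
  R$135000 × 12% = R$16200
  R$74000 × 24% = R$17760
  R$468000 × 32% = R$149760
  → R$183720

Minimum tax:
  Adjusted income: R$677000 + R$46000 + R$128000 = R$851000
  Less exemption R$36000 → base R$815000
  R$815000 × 25% = R$203750

R$203750 > R$183720, so the minimum tax is the binding amount.

R$203750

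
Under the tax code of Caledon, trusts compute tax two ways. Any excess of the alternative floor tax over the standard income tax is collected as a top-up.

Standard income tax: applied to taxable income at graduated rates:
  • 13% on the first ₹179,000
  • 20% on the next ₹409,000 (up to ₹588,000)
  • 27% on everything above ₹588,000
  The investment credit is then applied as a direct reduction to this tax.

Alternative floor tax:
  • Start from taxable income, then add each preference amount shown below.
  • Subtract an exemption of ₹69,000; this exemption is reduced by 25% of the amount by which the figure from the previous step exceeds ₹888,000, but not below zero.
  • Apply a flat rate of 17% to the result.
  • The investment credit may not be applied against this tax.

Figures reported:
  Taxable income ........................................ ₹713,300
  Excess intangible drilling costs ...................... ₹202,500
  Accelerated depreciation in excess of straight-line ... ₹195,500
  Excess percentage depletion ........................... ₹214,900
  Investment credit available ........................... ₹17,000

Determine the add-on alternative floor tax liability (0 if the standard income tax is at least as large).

Standard income tax:
  ₹179,000 × 13% = ₹23,270
  ₹409,000 × 20% = ₹81,800
  ₹125,300 × 27% = ₹33,831
  → ₹138,901
  Less investment credit ₹17,000 → ₹121,901

Alternative floor tax:
  Adjusted income: ₹713,300 + ₹202,500 + ₹195,500 + ₹214,900 = ₹1,326,200
  Exemption: 25% × (₹1,326,200 − ₹888,000) = ₹109,550 ≥ ₹69,000, so the exemption is fully phased out
  Base: ₹1,326,200 − ₹0 = ₹1,326,200
  ₹1,326,200 × 17% = ₹225,454

Excess of alternative floor tax over standard income tax: ₹225,454 − ₹121,901 = ₹103,553.

₹103,553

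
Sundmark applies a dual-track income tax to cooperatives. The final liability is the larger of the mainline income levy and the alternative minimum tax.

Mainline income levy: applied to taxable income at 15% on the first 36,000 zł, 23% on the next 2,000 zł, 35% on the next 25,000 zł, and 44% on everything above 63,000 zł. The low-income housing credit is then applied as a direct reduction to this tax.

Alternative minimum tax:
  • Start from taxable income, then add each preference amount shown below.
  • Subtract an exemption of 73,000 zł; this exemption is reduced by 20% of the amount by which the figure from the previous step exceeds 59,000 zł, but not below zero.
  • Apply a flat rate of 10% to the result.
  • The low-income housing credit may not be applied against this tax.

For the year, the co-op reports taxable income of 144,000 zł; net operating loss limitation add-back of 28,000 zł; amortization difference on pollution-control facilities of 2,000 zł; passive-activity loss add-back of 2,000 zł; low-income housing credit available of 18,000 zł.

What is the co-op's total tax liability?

Alternative minimum tax:
  Adjusted income: 144,000 zł + 28,000 zł + 2,000 zł + 2,000 zł = 176,000 zł
  Exemption: 73,000 zł − 20% × (176,000 zł − 59,000 zł) = 73,000 zł − 23,400 zł = 49,600 zł
  Base: 176,000 zł − 49,600 zł = 126,400 zł
  126,400 zł × 10% = 12,640 zł

Mainline income levy:
  36,000 zł × 15% = 5,400 zł
  2,000 zł × 23% = 460 zł
  25,000 zł × 35% = 8,750 zł
  81,000 zł × 44% = 35,640 zł
  → 50,250 zł
  Less low-income housing credit 18,000 zł → 32,250 zł

32,250 zł > 12,640 zł, so the mainline income levy governs.

32,250 zł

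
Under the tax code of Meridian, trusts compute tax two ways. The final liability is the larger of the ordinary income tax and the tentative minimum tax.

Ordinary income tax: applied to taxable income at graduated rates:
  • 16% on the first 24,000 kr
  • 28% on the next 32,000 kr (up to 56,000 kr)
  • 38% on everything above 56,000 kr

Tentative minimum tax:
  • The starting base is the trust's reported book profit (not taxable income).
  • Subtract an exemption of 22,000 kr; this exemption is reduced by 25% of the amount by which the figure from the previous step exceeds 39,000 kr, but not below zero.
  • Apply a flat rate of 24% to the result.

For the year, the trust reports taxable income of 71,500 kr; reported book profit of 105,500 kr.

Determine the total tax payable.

24,030 kr

Ordinary income tax:
  24,000 kr × 16% = 3,840 kr
  32,000 kr × 28% = 8,960 kr
  15,500 kr × 38% = 5,890 kr
  → 18,690 kr

Tentative minimum tax:
  Base (reported book profit): 105,500 kr
  Exemption: 22,000 kr − 25% × (105,500 kr − 39,000 kr) = 22,000 kr − 16,625 kr = 5,375 kr
  Base: 105,500 kr − 5,375 kr = 100,125 kr
  100,125 kr × 24% = 24,030 kr

24,030 kr > 18,690 kr, so the tentative minimum tax is the binding amount.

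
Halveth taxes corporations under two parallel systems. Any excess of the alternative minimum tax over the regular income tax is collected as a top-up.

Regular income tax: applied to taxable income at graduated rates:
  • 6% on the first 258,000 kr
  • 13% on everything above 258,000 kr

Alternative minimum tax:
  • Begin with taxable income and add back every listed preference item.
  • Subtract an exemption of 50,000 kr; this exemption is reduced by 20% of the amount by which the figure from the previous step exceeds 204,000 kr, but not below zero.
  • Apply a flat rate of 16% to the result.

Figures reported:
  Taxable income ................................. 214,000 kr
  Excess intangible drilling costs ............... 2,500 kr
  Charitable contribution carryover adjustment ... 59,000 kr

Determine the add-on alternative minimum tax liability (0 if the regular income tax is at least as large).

Alternative minimum tax:
  Adjusted income: 214,000 kr + 2,500 kr + 59,000 kr = 275,500 kr
  Exemption: 50,000 kr − 20% × (275,500 kr − 204,000 kr) = 50,000 kr − 14,300 kr = 35,700 kr
  Base: 275,500 kr − 35,700 kr = 239,800 kr
  239,800 kr × 16% = 38,368 kr

Regular income tax:
  214,000 kr × 6% = 12,840 kr

Excess of alternative minimum tax over regular income tax: 38,368 kr − 12,840 kr = 25,528 kr.

25,528 kr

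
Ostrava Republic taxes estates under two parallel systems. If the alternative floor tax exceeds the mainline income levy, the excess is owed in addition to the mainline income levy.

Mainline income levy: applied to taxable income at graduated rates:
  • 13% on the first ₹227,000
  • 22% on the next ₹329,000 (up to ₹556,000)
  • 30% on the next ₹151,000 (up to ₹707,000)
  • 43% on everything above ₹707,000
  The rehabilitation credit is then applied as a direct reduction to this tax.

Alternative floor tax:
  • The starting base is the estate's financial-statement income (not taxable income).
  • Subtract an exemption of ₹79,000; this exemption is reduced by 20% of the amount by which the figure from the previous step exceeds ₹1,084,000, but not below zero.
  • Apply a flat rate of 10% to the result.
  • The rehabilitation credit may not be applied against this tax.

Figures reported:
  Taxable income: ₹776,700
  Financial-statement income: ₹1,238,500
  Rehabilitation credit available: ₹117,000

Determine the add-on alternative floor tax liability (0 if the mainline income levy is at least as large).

Mainline income levy:
  ₹227,000 × 13% = ₹29,510
  ₹329,000 × 22% = ₹72,380
  ₹151,000 × 30% = ₹45,300
  ₹69,700 × 43% = ₹29,971
  → ₹177,161
  Less rehabilitation credit ₹117,000 → ₹60,161

Alternative floor tax:
  Base (financial-statement income): ₹1,238,500
  Exemption: ₹79,000 − 20% × (₹1,238,500 − ₹1,084,000) = ₹79,000 − ₹30,900 = ₹48,100
  Base: ₹1,238,500 − ₹48,100 = ₹1,190,400
  ₹1,190,400 × 10% = ₹119,040

Excess of alternative floor tax over mainline income levy: ₹119,040 − ₹60,161 = ₹58,879.

₹58,879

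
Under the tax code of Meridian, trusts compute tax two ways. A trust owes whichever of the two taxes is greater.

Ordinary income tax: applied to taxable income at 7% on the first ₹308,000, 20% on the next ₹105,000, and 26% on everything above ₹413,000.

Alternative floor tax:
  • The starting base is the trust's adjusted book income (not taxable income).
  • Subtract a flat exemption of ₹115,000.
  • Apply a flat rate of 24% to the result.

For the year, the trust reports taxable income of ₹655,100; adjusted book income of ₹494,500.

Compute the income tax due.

₹105,506

Alternative floor tax:
  Base (adjusted book income): ₹494,500
  Less exemption ₹115,000 → base ₹379,500
  ₹379,500 × 24% = ₹91,080

Ordinary income tax:
  ₹308,000 × 7% = ₹21,560
  ₹105,000 × 20% = ₹21,000
  ₹242,100 × 26% = ₹62,946
  → ₹105,506

₹105,506 > ₹91,080, so the ordinary income tax governs.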